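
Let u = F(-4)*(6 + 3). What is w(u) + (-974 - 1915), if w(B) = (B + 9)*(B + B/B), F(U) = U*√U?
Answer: -8064 - 720*I ≈ -8064.0 - 720.0*I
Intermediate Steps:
F(U) = U^(3/2)
u = -72*I (u = (-4)^(3/2)*(6 + 3) = -8*I*9 = -72*I ≈ -72.0*I)
w(B) = (1 + B)*(9 + B) (w(B) = (9 + B)*(B + 1) = (9 + B)*(1 + B) = (1 + B)*(9 + B))
w(u) + (-974 - 1915) = (9 + (-72*I)² + 10*(-72*I)) + (-974 - 1915) = (9 - 5184 - 720*I) - 2889 = (-5175 - 720*I) - 2889 = -8064 - 720*I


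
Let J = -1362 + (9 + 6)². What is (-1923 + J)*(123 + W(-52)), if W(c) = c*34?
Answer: 5033700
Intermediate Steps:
J = -1137 (J = -1362 + 15² = -1362 + 225 = -1137)
W(c) = 34*c
(-1923 + J)*(123 + W(-52)) = (-1923 - 1137)*(123 + 34*(-52)) = -3060*(123 - 1768) = -3060*(-1645) = 5033700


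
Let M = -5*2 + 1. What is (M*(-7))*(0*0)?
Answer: 0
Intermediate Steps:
M = -9 (M = -10 + 1 = -9)
(M*(-7))*(0*0) = (-9*(-7))*(0*0) = 63*0 = 0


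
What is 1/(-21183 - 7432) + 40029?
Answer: 1145429834/28615 ≈ 40029.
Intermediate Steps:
1/(-21183 - 7432) + 40029 = 1/(-28615) + 40029 = -1/28615 + 40029 = 1145429834/28615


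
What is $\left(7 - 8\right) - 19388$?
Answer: $-19389$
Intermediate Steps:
$\left(7 - 8\right) - 19388 = -1 - 19388 = -19389$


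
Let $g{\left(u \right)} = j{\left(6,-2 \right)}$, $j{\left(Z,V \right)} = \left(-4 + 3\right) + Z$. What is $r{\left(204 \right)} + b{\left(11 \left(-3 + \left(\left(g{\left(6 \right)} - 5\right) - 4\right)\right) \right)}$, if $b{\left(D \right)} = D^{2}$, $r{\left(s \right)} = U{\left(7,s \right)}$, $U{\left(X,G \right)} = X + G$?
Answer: $6140$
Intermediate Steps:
$U{\left(X,G \right)} = G + X$
$j{\left(Z,V \right)} = -1 + Z$
$g{\left(u \right)} = 5$ ($g{\left(u \right)} = -1 + 6 = 5$)
$r{\left(s \right)} = 7 + s$ ($r{\left(s \right)} = s + 7 = 7 + s$)
$r{\left(204 \right)} + b{\left(11 \left(-3 + \left(\left(g{\left(6 \right)} - 5\right) - 4\right)\right) \right)} = \left(7 + 204\right) + \left(11 \left(-3 + \left(\left(5 - 5\right) - 4\right)\right)\right)^{2} = 211 + \left(11 \left(-3 + \left(0 - 4\right)\right)\right)^{2} = 211 + \left(11 \left(-3 - 4\right)\right)^{2} = 211 + \left(11 \left(-7\right)\right)^{2} = 211 + \left(-77\right)^{2} = 211 + 5929 = 6140$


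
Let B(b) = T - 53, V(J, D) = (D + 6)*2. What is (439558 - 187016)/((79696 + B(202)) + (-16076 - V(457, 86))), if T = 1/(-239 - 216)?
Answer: 57453305/14419632 ≈ 3.9844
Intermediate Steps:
T = -1/455 (T = 1/(-455) = -1/455 ≈ -0.0021978)
V(J, D) = 12 + 2*D (V(J, D) = (6 + D)*2 = 12 + 2*D)
B(b) = -24116/455 (B(b) = -1/455 - 53 = -24116/455)
(439558 - 187016)/((79696 + B(202)) + (-16076 - V(457, 86))) = (439558 - 187016)/((79696 - 24116/455) + (-16076 - (12 + 2*86))) = 252542/(36237564/455 + (-16076 - (12 + 172))) = 252542/(36237564/455 + (-16076 - 1*184)) = 252542/(36237564/455 + (-16076 - 184)) = 252542/(36237564/455 - 16260) = 252542/(28839264/455) = 252542*(455/28839264) = 57453305/14419632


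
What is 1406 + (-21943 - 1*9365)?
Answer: -29902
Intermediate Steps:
1406 + (-21943 - 1*9365) = 1406 + (-21943 - 9365) = 1406 - 31308 = -29902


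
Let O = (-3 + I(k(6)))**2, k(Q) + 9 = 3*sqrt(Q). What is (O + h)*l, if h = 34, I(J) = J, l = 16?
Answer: 3712 - 1152*sqrt(6) ≈ 890.19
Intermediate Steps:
k(Q) = -9 + 3*sqrt(Q)
O = (-12 + 3*sqrt(6))**2 (O = (-3 + (-9 + 3*sqrt(6)))**2 = (-12 + 3*sqrt(6))**2 ≈ 21.637)
(O + h)*l = ((198 - 72*sqrt(6)) + 34)*16 = (232 - 72*sqrt(6))*16 = 3712 - 1152*sqrt(6)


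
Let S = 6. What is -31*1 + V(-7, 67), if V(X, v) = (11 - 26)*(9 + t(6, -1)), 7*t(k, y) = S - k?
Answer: -166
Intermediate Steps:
t(k, y) = 6/7 - k/7 (t(k, y) = (6 - k)/7 = 6/7 - k/7)
V(X, v) = -135 (V(X, v) = (11 - 26)*(9 + (6/7 - ⅐*6)) = -15*(9 + (6/7 - 6/7)) = -15*(9 + 0) = -15*9 = -135)
-31*1 + V(-7, 67) = -31*1 - 135 = -31 - 135 = -166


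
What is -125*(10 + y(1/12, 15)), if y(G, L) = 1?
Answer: -1375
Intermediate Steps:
-125*(10 + y(1/12, 15)) = -125*(10 + 1) = -125*11 = -1375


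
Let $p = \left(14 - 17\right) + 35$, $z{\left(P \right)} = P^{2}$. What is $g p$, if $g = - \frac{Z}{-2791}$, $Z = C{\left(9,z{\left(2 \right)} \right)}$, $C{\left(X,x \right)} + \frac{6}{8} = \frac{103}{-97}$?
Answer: $- \frac{5624}{270727} \approx -0.020774$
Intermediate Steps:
$C{\left(X,x \right)} = - \frac{703}{388}$ ($C{\left(X,x \right)} = - \frac{3}{4} + \frac{103}{-97} = - \frac{3}{4} + 103 \left(- \frac{1}{97}\right) = - \frac{3}{4} - \frac{103}{97} = - \frac{703}{388}$)
$Z = - \frac{703}{388} \approx -1.8119$
$p = 32$ ($p = \left(14 - 17\right) + 35 = -3 + 35 = 32$)
$g = - \frac{703}{1082908}$ ($g = - \frac{-703}{388 \left(-2791\right)} = - \frac{\left(-703\right) \left(-1\right)}{388 \cdot 2791} = \left(-1\right) \frac{703}{1082908} = - \frac{703}{1082908} \approx -0.00064918$)
$g p = \left(- \frac{703}{1082908}\right) 32 = - \frac{5624}{270727}$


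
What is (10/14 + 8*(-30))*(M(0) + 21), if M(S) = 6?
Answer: -45225/7 ≈ -6460.7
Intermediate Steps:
(10/14 + 8*(-30))*(M(0) + 21) = (10/14 + 8*(-30))*(6 + 21) = (10*(1/14) - 240)*27 = (5/7 - 240)*27 = -1675/7*27 = -45225/7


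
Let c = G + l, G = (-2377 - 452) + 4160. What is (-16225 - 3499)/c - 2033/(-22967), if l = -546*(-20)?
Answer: -428094825/281368717 ≈ -1.5215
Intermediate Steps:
l = 10920
G = 1331 (G = -2829 + 4160 = 1331)
c = 12251 (c = 1331 + 10920 = 12251)
(-16225 - 3499)/c - 2033/(-22967) = (-16225 - 3499)/12251 - 2033/(-22967) = -19724*1/12251 - 2033*(-1/22967) = -19724/12251 + 2033/22967 = -428094825/281368717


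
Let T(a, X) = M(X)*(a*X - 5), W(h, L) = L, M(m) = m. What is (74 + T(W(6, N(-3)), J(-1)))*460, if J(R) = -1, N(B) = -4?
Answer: 34500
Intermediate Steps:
T(a, X) = X*(-5 + X*a) (T(a, X) = X*(a*X - 5) = X*(X*a - 5) = X*(-5 + X*a))
(74 + T(W(6, N(-3)), J(-1)))*460 = (74 - (-5 - 1*(-4)))*460 = (74 - (-5 + 4))*460 = (74 - 1*(-1))*460 = (74 + 1)*460 = 75*460 = 34500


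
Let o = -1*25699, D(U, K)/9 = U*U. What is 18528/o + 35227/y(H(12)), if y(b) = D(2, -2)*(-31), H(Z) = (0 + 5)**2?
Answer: -29870191/925164 ≈ -32.286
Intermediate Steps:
D(U, K) = 9*U**2 (D(U, K) = 9*(U*U) = 9*U**2)
H(Z) = 25 (H(Z) = 5**2 = 25)
y(b) = -1116 (y(b) = (9*2**2)*(-31) = (9*4)*(-31) = 36*(-31) = -1116)
o = -25699
18528/o + 35227/y(H(12)) = 18528/(-25699) + 35227/(-1116) = 18528*(-1/25699) + 35227*(-1/1116) = -18528/25699 - 35227/1116 = -29870191/925164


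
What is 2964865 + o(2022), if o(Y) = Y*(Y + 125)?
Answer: 7306099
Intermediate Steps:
o(Y) = Y*(125 + Y)
2964865 + o(2022) = 2964865 + 2022*(125 + 2022) = 2964865 + 2022*2147 = 2964865 + 4341234 = 7306099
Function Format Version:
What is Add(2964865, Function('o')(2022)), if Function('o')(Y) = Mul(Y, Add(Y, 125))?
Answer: 7306099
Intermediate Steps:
Function('o')(Y) = Mul(Y, Add(125, Y))
Add(2964865, Function('o')(2022)) = Add(2964865, Mul(2022, Add(125, 2022))) = Add(2964865, Mul(2022, 2147)) = Add(2964865, 4341234) = 7306099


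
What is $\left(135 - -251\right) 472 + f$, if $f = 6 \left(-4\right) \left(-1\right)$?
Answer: $182216$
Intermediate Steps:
$f = 24$ ($f = \left(-24\right) \left(-1\right) = 24$)
$\left(135 - -251\right) 472 + f = \left(135 - -251\right) 472 + 24 = \left(135 + 251\right) 472 + 24 = 386 \cdot 472 + 24 = 182192 + 24 = 182216$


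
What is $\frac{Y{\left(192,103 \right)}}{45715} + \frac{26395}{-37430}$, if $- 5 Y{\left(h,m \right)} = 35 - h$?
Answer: $- \frac{1205472123}{1711112450} \approx -0.7045$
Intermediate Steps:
$Y{\left(h,m \right)} = -7 + \frac{h}{5}$ ($Y{\left(h,m \right)} = - \frac{35 - h}{5} = -7 + \frac{h}{5}$)
$\frac{Y{\left(192,103 \right)}}{45715} + \frac{26395}{-37430} = \frac{-7 + \frac{1}{5} \cdot 192}{45715} + \frac{26395}{-37430} = \left(-7 + \frac{192}{5}\right) \frac{1}{45715} + 26395 \left(- \frac{1}{37430}\right) = \frac{157}{5} \cdot \frac{1}{45715} - \frac{5279}{7486} = \frac{157}{228575} - \frac{5279}{7486} = - \frac{1205472123}{1711112450}$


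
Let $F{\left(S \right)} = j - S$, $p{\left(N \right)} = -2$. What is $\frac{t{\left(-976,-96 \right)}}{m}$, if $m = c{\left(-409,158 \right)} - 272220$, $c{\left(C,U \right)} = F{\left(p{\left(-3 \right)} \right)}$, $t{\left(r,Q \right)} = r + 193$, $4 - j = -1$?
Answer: $\frac{783}{272213} \approx 0.0028764$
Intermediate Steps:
$j = 5$ ($j = 4 - -1 = 4 + 1 = 5$)
$t{\left(r,Q \right)} = 193 + r$
$F{\left(S \right)} = 5 - S$
$c{\left(C,U \right)} = 7$ ($c{\left(C,U \right)} = 5 - -2 = 5 + 2 = 7$)
$m = -272213$ ($m = 7 - 272220 = -272213$)
$\frac{t{\left(-976,-96 \right)}}{m} = \frac{193 - 976}{-272213} = \left(-783\right) \left(- \frac{1}{272213}\right) = \frac{783}{272213}$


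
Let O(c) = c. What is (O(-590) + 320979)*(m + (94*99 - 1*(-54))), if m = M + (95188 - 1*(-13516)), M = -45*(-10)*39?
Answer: 43449233846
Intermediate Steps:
M = 17550 (M = 450*39 = 17550)
m = 126254 (m = 17550 + (95188 - 1*(-13516)) = 17550 + (95188 + 13516) = 17550 + 108704 = 126254)
(O(-590) + 320979)*(m + (94*99 - 1*(-54))) = (-590 + 320979)*(126254 + (94*99 - 1*(-54))) = 320389*(126254 + (9306 + 54)) = 320389*(126254 + 9360) = 320389*135614 = 43449233846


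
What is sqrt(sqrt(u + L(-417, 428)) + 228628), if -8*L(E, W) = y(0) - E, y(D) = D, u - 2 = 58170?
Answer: sqrt(914512 + sqrt(929918))/2 ≈ 478.40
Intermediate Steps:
u = 58172 (u = 2 + 58170 = 58172)
L(E, W) = E/8 (L(E, W) = -(0 - E)/8 = -(-1)*E/8 = E/8)
sqrt(sqrt(u + L(-417, 428)) + 228628) = sqrt(sqrt(58172 + (1/8)*(-417)) + 228628) = sqrt(sqrt(58172 - 417/8) + 228628) = sqrt(sqrt(464959/8) + 228628) = sqrt(sqrt(929918)/4 + 228628) = sqrt(228628 + sqrt(929918)/4)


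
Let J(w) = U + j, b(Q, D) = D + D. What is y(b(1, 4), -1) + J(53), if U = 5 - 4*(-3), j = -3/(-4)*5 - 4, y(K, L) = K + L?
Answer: 95/4 ≈ 23.750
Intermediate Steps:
b(Q, D) = 2*D
j = -1/4 (j = -3*(-1/4)*5 - 4 = (3/4)*5 - 4 = 15/4 - 4 = -1/4 ≈ -0.25000)
U = 17 (U = 5 + 12 = 17)
J(w) = 67/4 (J(w) = 17 - 1/4 = 67/4)
y(b(1, 4), -1) + J(53) = (2*4 - 1) + 67/4 = (8 - 1) + 67/4 = 7 + 67/4 = 95/4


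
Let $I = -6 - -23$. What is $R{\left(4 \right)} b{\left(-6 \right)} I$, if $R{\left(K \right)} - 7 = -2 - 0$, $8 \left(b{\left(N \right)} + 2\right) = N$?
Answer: $- \frac{935}{4} \approx -233.75$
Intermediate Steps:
$b{\left(N \right)} = -2 + \frac{N}{8}$
$I = 17$ ($I = -6 + 23 = 17$)
$R{\left(K \right)} = 5$ ($R{\left(K \right)} = 7 - 2 = 5$)
$R{\left(4 \right)} b{\left(-6 \right)} I = 5 \left(-2 + \frac{1}{8} \left(-6\right)\right) 17 = 5 \left(-2 - \frac{3}{4}\right) 17 = 5 \left(- \frac{11}{4}\right) 17 = \left(- \frac{55}{4}\right) 17 = - \frac{935}{4}$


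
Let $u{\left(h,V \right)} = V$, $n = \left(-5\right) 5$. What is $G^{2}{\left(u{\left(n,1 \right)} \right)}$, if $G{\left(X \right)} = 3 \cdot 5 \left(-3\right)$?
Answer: $2025$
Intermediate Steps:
$n = -25$
$G{\left(X \right)} = -45$ ($G{\left(X \right)} = 15 \left(-3\right) = -45$)
$G^{2}{\left(u{\left(n,1 \right)} \right)} = \left(-45\right)^{2} = 2025$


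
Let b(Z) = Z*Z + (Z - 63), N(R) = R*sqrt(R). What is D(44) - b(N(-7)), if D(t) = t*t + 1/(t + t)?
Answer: 206097/88 + 7*I*sqrt(7) ≈ 2342.0 + 18.52*I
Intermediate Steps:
D(t) = t**2 + 1/(2*t)
N(R) = R**(3/2)
b(Z) = -63 + Z + Z**2 (b(Z) = Z**2 + (-63 + Z) = -63 + Z + Z**2)
D(44) - b(N(-7)) = (1/2 + 44**3)/44 - (-63 + (-7)**(3/2) + ((-7)**(3/2))**2) = (1/2 + 85184)/44 - (-63 - 7*I*sqrt(7) + (-7*I*sqrt(7))**2) = (1/44)*(170369/2) - (-63 - 7*I*sqrt(7) - 343) = 170369/88 - (-406 - 7*I*sqrt(7)) = 170369/88 + (406 + 7*I*sqrt(7)) = 206097/88 + 7*I*sqrt(7)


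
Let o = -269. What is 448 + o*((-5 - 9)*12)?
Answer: 45640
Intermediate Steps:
448 + o*((-5 - 9)*12) = 448 - 269*(-5 - 9)*12 = 448 - (-3766)*12 = 448 - 269*(-168) = 448 + 45192 = 45640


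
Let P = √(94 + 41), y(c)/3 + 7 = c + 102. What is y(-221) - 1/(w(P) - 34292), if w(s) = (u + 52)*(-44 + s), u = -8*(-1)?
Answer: -128849476735/340871656 + 45*√15/340871656 ≈ -378.00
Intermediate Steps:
y(c) = 285 + 3*c (y(c) = -21 + 3*(c + 102) = -21 + 3*(102 + c) = -21 + (306 + 3*c) = 285 + 3*c)
P = 3*√15 (P = √135 = 3*√15 ≈ 11.619)
u = 8
w(s) = -2640 + 60*s (w(s) = (8 + 52)*(-44 + s) = 60*(-44 + s) = -2640 + 60*s)
y(-221) - 1/(w(P) - 34292) = (285 + 3*(-221)) - 1/((-2640 + 60*(3*√15)) - 34292) = (285 - 663) - 1/((-2640 + 180*√15) - 34292) = -378 - 1/(-36932 + 180*√15)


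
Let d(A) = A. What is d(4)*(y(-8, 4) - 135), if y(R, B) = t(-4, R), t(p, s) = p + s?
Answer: -588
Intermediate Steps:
y(R, B) = -4 + R
d(4)*(y(-8, 4) - 135) = 4*((-4 - 8) - 135) = 4*(-12 - 135) = 4*(-147) = -588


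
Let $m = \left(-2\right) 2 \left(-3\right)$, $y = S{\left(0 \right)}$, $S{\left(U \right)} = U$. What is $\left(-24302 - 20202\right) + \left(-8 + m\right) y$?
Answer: $-44504$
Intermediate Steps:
$y = 0$
$m = 12$ ($m = \left(-4\right) \left(-3\right) = 12$)
$\left(-24302 - 20202\right) + \left(-8 + m\right) y = \left(-24302 - 20202\right) + \left(-8 + 12\right) 0 = \left(-24302 - 20202\right) + 4 \cdot 0 = -44504 + 0 = -44504$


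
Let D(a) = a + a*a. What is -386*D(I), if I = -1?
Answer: 0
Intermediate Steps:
D(a) = a + a²
-386*D(I) = -(-386)*(1 - 1) = -(-386)*0 = -386*0 = 0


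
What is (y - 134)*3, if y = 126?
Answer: -24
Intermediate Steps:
(y - 134)*3 = (126 - 134)*3 = -8*3 = -24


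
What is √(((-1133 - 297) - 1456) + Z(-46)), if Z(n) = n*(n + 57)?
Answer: 8*I*√53 ≈ 58.241*I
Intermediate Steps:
Z(n) = n*(57 + n)
√(((-1133 - 297) - 1456) + Z(-46)) = √(((-1133 - 297) - 1456) - 46*(57 - 46)) = √((-1430 - 1456) - 46*11) = √(-2886 - 506) = √(-3392) = 8*I*√53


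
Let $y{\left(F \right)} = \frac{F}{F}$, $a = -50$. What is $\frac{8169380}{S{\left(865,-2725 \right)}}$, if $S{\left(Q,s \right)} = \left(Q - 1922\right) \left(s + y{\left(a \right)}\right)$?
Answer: $\frac{2042345}{719817} \approx 2.8373$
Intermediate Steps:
$y{\left(F \right)} = 1$
$S{\left(Q,s \right)} = \left(1 + s\right) \left(-1922 + Q\right)$ ($S{\left(Q,s \right)} = \left(Q - 1922\right) \left(s + 1\right) = \left(-1922 + Q\right) \left(1 + s\right) = \left(1 + s\right) \left(-1922 + Q\right)$)
$\frac{8169380}{S{\left(865,-2725 \right)}} = \frac{8169380}{-1922 + 865 - -5237450 + 865 \left(-2725\right)} = \frac{8169380}{-1922 + 865 + 5237450 - 2357125} = \frac{8169380}{2879268} = 8169380 \cdot \frac{1}{2879268} = \frac{2042345}{719817}$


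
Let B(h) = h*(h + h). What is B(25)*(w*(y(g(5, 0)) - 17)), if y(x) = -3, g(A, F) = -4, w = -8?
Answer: 200000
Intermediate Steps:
B(h) = 2*h² (B(h) = h*(2*h) = 2*h²)
B(25)*(w*(y(g(5, 0)) - 17)) = (2*25²)*(-8*(-3 - 17)) = (2*625)*(-8*(-20)) = 1250*160 = 200000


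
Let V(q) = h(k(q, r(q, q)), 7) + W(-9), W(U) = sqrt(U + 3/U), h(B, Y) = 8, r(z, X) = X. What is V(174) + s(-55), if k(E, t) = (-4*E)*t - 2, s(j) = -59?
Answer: -51 + 2*I*sqrt(21)/3 ≈ -51.0 + 3.055*I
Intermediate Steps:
k(E, t) = -2 - 4*E*t (k(E, t) = -4*E*t - 2 = -2 - 4*E*t)
V(q) = 8 + 2*I*sqrt(21)/3 (V(q) = 8 + sqrt(-9 + 3/(-9)) = 8 + sqrt(-9 + 3*(-1/9)) = 8 + sqrt(-9 - 1/3) = 8 + sqrt(-28/3) = 8 + 2*I*sqrt(21)/3)
V(174) + s(-55) = (8 + 2*I*sqrt(21)/3) - 59 = -51 + 2*I*sqrt(21)/3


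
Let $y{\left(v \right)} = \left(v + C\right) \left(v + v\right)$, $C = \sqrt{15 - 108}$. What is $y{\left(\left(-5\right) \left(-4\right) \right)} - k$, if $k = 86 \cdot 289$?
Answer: $-24054 + 40 i \sqrt{93} \approx -24054.0 + 385.75 i$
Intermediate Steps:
$C = i \sqrt{93}$ ($C = \sqrt{-93} = i \sqrt{93} \approx 9.6436 i$)
$k = 24854$
$y{\left(v \right)} = 2 v \left(v + i \sqrt{93}\right)$ ($y{\left(v \right)} = \left(v + i \sqrt{93}\right) \left(v + v\right) = \left(v + i \sqrt{93}\right) 2 v = 2 v \left(v + i \sqrt{93}\right)$)
$y{\left(\left(-5\right) \left(-4\right) \right)} - k = 2 \left(\left(-5\right) \left(-4\right)\right) \left(\left(-5\right) \left(-4\right) + i \sqrt{93}\right) - 24854 = 2 \cdot 20 \left(20 + i \sqrt{93}\right) - 24854 = \left(800 + 40 i \sqrt{93}\right) - 24854 = -24054 + 40 i \sqrt{93}$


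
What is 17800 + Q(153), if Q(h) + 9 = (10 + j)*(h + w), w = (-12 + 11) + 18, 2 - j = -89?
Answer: 34961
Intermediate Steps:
j = 91 (j = 2 - 1*(-89) = 2 + 89 = 91)
w = 17 (w = -1 + 18 = 17)
Q(h) = 1708 + 101*h (Q(h) = -9 + (10 + 91)*(h + 17) = -9 + 101*(17 + h) = -9 + (1717 + 101*h) = 1708 + 101*h)
17800 + Q(153) = 17800 + (1708 + 101*153) = 17800 + (1708 + 15453) = 17800 + 17161 = 34961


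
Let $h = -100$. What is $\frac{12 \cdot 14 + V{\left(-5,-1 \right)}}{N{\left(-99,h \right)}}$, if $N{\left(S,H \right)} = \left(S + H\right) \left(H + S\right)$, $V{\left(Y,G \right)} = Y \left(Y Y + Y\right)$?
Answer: $\frac{68}{39601} \approx 0.0017171$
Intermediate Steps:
$V{\left(Y,G \right)} = Y \left(Y + Y^{2}\right)$ ($V{\left(Y,G \right)} = Y \left(Y^{2} + Y\right) = Y \left(Y + Y^{2}\right)$)
$N{\left(S,H \right)} = \left(H + S\right)^{2}$ ($N{\left(S,H \right)} = \left(H + S\right) \left(H + S\right) = \left(H + S\right)^{2}$)
$\frac{12 \cdot 14 + V{\left(-5,-1 \right)}}{N{\left(-99,h \right)}} = \frac{12 \cdot 14 + \left(-5\right)^{2} \left(1 - 5\right)}{\left(-100 - 99\right)^{2}} = \frac{168 + 25 \left(-4\right)}{\left(-199\right)^{2}} = \frac{168 - 100}{39601} = 68 \cdot \frac{1}{39601} = \frac{68}{39601}$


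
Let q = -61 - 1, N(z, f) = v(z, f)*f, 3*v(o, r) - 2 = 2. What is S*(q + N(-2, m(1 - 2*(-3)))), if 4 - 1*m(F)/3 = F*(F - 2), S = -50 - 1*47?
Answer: 18042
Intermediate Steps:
S = -97 (S = -50 - 47 = -97)
v(o, r) = 4/3 (v(o, r) = 2/3 + (1/3)*2 = 2/3 + 2/3 = 4/3)
m(F) = 12 - 3*F*(-2 + F) (m(F) = 12 - 3*F*(F - 2) = 12 - 3*F*(-2 + F))
N(z, f) = 4*f/3
q = -62
S*(q + N(-2, m(1 - 2*(-3)))) = -97*(-62 + 4*(12 - 3*(1 - 2*(-3))**2 + 6*(1 - 2*(-3)))/3) = -97*(-62 + 4*(12 - 3*(1 - 1*(-6))**2 + 6*(1 - 1*(-6)))/3) = -97*(-62 + 4*(12 - 3*(1 + 6)**2 + 6*(1 + 6))/3) = -97*(-62 + 4*(12 - 3*7**2 + 6*7)/3) = -97*(-62 + 4*(12 - 3*49 + 42)/3) = -97*(-62 + 4*(12 - 147 + 42)/3) = -97*(-62 + (4/3)*(-93)) = -97*(-62 - 124) = -97*(-186) = 18042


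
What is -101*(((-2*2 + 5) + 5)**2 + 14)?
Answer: -5050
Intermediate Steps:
-101*(((-2*2 + 5) + 5)**2 + 14) = -101*(((-4 + 5) + 5)**2 + 14) = -101*((1 + 5)**2 + 14) = -101*(6**2 + 14) = -101*(36 + 14) = -101*50 = -5050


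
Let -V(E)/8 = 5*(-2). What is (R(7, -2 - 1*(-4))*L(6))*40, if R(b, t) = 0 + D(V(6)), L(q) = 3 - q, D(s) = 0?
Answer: 0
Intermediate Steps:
V(E) = 80 (V(E) = -40*(-2) = -8*(-10) = 80)
R(b, t) = 0 (R(b, t) = 0 + 0 = 0)
(R(7, -2 - 1*(-4))*L(6))*40 = (0*(3 - 1*6))*40 = (0*(3 - 6))*40 = (0*(-3))*40 = 0*40 = 0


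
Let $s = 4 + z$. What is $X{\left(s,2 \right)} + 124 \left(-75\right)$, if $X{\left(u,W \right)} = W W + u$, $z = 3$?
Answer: $-9289$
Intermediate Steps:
$s = 7$ ($s = 4 + 3 = 7$)
$X{\left(u,W \right)} = u + W^{2}$ ($X{\left(u,W \right)} = W^{2} + u = u + W^{2}$)
$X{\left(s,2 \right)} + 124 \left(-75\right) = \left(7 + 2^{2}\right) + 124 \left(-75\right) = \left(7 + 4\right) - 9300 = 11 - 9300 = -9289$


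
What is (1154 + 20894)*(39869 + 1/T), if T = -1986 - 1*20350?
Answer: 613564134287/698 ≈ 8.7903e+8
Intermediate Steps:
T = -22336 (T = -1986 - 20350 = -22336)
(1154 + 20894)*(39869 + 1/T) = (1154 + 20894)*(39869 + 1/(-22336)) = 22048*(39869 - 1/22336) = 22048*(890513983/22336) = 613564134287/698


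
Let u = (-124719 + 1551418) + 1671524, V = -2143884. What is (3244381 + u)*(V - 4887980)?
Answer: -44600328733856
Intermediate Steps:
u = 3098223 (u = 1426699 + 1671524 = 3098223)
(3244381 + u)*(V - 4887980) = (3244381 + 3098223)*(-2143884 - 4887980) = 6342604*(-7031864) = -44600328733856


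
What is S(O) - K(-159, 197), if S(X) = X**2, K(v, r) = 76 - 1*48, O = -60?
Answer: 3572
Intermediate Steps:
K(v, r) = 28 (K(v, r) = 76 - 48 = 28)
S(O) - K(-159, 197) = (-60)**2 - 1*28 = 3600 - 28 = 3572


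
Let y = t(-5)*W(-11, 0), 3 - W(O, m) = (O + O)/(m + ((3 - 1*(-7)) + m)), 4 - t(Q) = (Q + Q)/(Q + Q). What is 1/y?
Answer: 5/78 ≈ 0.064103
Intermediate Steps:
t(Q) = 3 (t(Q) = 4 - (Q + Q)/(Q + Q) = 4 - 2*Q/(2*Q) = 4 - 2*Q*1/(2*Q) = 4 - 1*1 = 4 - 1 = 3)
W(O, m) = 3 - 2*O/(10 + 2*m) (W(O, m) = 3 - (O + O)/(m + ((3 - 1*(-7)) + m)) = 3 - 2*O/(m + ((3 + 7) + m)) = 3 - 2*O/(m + (10 + m)) = 3 - 2*O/(10 + 2*m))
y = 78/5 (y = 3*((15 - 1*(-11) + 3*0)/(5 + 0)) = 3*((15 + 11 + 0)/5) = 3*((⅕)*26) = 3*(26/5) = 78/5 ≈ 15.600)
1/y = 1/(78/5) = 5/78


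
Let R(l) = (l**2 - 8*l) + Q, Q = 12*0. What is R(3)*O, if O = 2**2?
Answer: -60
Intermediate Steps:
Q = 0
O = 4
R(l) = l**2 - 8*l (R(l) = (l**2 - 8*l) + 0 = l**2 - 8*l)
R(3)*O = (3*(-8 + 3))*4 = (3*(-5))*4 = -15*4 = -60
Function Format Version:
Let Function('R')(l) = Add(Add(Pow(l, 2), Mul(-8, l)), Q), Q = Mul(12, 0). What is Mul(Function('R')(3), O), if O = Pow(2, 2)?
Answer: -60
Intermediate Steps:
Q = 0
O = 4
Function('R')(l) = Add(Pow(l, 2), Mul(-8, l)) (Function('R')(l) = Add(Add(Pow(l, 2), Mul(-8, l)), 0) = Add(Pow(l, 2), Mul(-8, l)))
Mul(Function('R')(3), O) = Mul(Mul(3, Add(-8, 3)), 4) = Mul(Mul(3, -5), 4) = Mul(-15, 4) = -60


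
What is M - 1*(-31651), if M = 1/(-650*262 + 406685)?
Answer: 7481821636/236385 ≈ 31651.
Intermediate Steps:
M = 1/236385 (M = 1/(-170300 + 406685) = 1/236385 ≈ 4.2304e-6)
M - 1*(-31651) = 1/236385 - 1*(-31651) = 1/236385 + 31651 = 7481821636/236385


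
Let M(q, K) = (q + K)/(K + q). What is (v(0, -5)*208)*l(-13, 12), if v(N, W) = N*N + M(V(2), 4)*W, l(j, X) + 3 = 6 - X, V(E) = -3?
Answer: 9360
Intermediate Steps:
l(j, X) = 3 - X (l(j, X) = -3 + (6 - X) = 3 - X)
M(q, K) = 1 (M(q, K) = (K + q)/(K + q) = 1)
v(N, W) = W + N**2 (v(N, W) = N*N + 1*W = N**2 + W = W + N**2)
(v(0, -5)*208)*l(-13, 12) = ((-5 + 0**2)*208)*(3 - 1*12) = ((-5 + 0)*208)*(3 - 12) = -5*208*(-9) = -1040*(-9) = 9360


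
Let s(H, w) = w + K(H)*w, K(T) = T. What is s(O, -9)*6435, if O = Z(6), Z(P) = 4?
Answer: -289575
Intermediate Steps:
O = 4
s(H, w) = w + H*w
s(O, -9)*6435 = -9*(1 + 4)*6435 = -9*5*6435 = -45*6435 = -289575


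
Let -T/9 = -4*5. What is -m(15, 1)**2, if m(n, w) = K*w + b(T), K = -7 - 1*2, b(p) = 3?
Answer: -36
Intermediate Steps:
T = 180 (T = -(-36)*5 = -9*(-20) = 180)
K = -9 (K = -7 - 2 = -9)
m(n, w) = 3 - 9*w (m(n, w) = -9*w + 3 = 3 - 9*w)
-m(15, 1)**2 = -(3 - 9*1)**2 = -(3 - 9)**2 = -1*(-6)**2 = -1*36 = -36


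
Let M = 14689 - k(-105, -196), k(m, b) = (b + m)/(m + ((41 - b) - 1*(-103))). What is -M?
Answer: -3452216/235 ≈ -14690.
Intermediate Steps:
k(m, b) = (b + m)/(144 + m - b) (k(m, b) = (b + m)/(m + ((41 - b) + 103)) = (b + m)/(m + (144 - b)) = (b + m)/(144 + m - b))
M = 3452216/235 (M = 14689 - (-196 - 105)/(144 - 105 - 1*(-196)) = 14689 - (-301)/(144 - 105 + 196) = 14689 - (-301)/235 = 14689 - 1*(-301/235) = 14689 + 301/235 = 3452216/235 ≈ 14690.)
-M = -1*3452216/235 = -3452216/235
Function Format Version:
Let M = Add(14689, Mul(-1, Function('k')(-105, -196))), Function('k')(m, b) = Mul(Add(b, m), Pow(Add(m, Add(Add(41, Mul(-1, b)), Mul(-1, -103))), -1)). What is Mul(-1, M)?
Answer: Rational(-3452216, 235) ≈ -14690.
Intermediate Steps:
Function('k')(m, b) = Mul(Pow(Add(144, m, Mul(-1, b)), -1), Add(b, m)) (Function('k')(m, b) = Mul(Add(b, m), Pow(Add(m, Add(Add(41, Mul(-1, b)), 103)), -1)) = Mul(Add(b, m), Pow(Add(m, Add(144, Mul(-1, b))), -1)) = Mul(Add(b, m), Pow(Add(144, m, Mul(-1, b)), -1)) = Mul(Pow(Add(144, m, Mul(-1, b)), -1), Add(b, m)))
M = Rational(3452216, 235) (M = Add(14689, Mul(-1, Mul(Pow(Add(144, -105, Mul(-1, -196)), -1), Add(-196, -105)))) = Add(14689, Mul(-1, Mul(Pow(Add(144, -105, 196), -1), -301))) = Add(14689, Mul(-1, Mul(Pow(235, -1), -301))) = Add(14689, Mul(-1, Mul(Rational(1, 235), -301))) = Add(14689, Mul(-1, Rational(-301, 235))) = Add(14689, Rational(301, 235)) = Rational(3452216, 235) ≈ 14690.)
Mul(-1, M) = Mul(-1, Rational(3452216, 235)) = Rational(-3452216, 235)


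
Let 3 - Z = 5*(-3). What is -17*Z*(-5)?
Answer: 1530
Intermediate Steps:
Z = 18 (Z = 3 - 5*(-3) = 3 - 1*(-15) = 3 + 15 = 18)
-17*Z*(-5) = -17*18*(-5) = -306*(-5) = 1530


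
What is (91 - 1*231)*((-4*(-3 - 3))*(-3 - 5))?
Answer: 26880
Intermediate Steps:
(91 - 1*231)*((-4*(-3 - 3))*(-3 - 5)) = (91 - 231)*(-4*(-6)*(-8)) = -3360*(-8) = -140*(-192) = 26880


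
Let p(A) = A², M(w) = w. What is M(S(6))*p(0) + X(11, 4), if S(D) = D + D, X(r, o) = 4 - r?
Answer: -7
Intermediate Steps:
S(D) = 2*D
M(S(6))*p(0) + X(11, 4) = (2*6)*0² + (4 - 1*11) = 12*0 + (4 - 11) = 0 - 7 = -7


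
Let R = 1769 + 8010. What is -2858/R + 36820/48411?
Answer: 20154922/43037379 ≈ 0.46831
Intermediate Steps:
R = 9779
-2858/R + 36820/48411 = -2858/9779 + 36820/48411 = 20154922/43037379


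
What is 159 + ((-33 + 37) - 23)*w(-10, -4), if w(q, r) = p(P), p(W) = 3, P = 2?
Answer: 102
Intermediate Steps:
w(q, r) = 3
159 + ((-33 + 37) - 23)*w(-10, -4) = 159 + ((-33 + 37) - 23)*3 = 159 + (4 - 23)*3 = 159 - 19*3 = 159 - 57 = 102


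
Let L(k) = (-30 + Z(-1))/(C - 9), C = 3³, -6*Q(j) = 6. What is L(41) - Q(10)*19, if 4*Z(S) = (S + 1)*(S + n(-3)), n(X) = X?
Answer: 52/3 ≈ 17.333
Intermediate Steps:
Q(j) = -1 (Q(j) = -⅙*6 = -1)
C = 27
Z(S) = (1 + S)*(-3 + S)/4 (Z(S) = ((S + 1)*(S - 3))/4 = ((1 + S)*(-3 + S))/4 = (1 + S)*(-3 + S)/4)
L(k) = -5/3 (L(k) = (-30 + (-¾ - ½*(-1) + (¼)*(-1)²))/(27 - 9) = (-30 + (-¾ + ½ + (¼)*1))/18 = (-30 + (-¾ + ½ + ¼))*(1/18) = (-30 + 0)*(1/18) = -30*1/18 = -5/3)
L(41) - Q(10)*19 = -5/3 - (-1)*19 = -5/3 - 1*(-19) = -5/3 + 19 = 52/3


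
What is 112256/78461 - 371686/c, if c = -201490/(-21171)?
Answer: -308692094975813/7904553445 ≈ -39052.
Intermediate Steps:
c = 201490/21171 (c = -201490*(-1/21171) = 201490/21171 ≈ 9.5173)
112256/78461 - 371686/c = 112256/78461 - 371686/201490/21171 = 112256*(1/78461) - 371686*21171/201490 = 112256/78461 - 3934482153/100745 = -308692094975813/7904553445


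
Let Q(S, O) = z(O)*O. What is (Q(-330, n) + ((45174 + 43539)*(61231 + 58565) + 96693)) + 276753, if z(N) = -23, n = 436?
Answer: 10627825966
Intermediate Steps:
Q(S, O) = -23*O
(Q(-330, n) + ((45174 + 43539)*(61231 + 58565) + 96693)) + 276753 = (-23*436 + ((45174 + 43539)*(61231 + 58565) + 96693)) + 276753 = (-10028 + (88713*119796 + 96693)) + 276753 = (-10028 + (10627462548 + 96693)) + 276753 = (-10028 + 10627559241) + 276753 = 10627549213 + 276753 = 10627825966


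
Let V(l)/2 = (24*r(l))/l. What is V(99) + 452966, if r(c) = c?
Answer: 453014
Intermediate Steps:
V(l) = 48 (V(l) = 2*((24*l)/l) = 2*24 = 48)
V(99) + 452966 = 48 + 452966 = 453014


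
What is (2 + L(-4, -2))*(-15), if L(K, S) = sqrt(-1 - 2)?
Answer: -30 - 15*I*sqrt(3) ≈ -30.0 - 25.981*I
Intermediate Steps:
L(K, S) = I*sqrt(3) (L(K, S) = sqrt(-3) = I*sqrt(3))
(2 + L(-4, -2))*(-15) = (2 + I*sqrt(3))*(-15) = -30 - 15*I*sqrt(3)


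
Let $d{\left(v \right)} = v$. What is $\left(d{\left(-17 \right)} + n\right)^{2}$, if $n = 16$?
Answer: $1$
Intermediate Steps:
$\left(d{\left(-17 \right)} + n\right)^{2} = \left(-17 + 16\right)^{2} = \left(-1\right)^{2} = 1$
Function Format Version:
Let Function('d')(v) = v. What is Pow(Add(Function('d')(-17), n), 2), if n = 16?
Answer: 1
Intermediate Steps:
Pow(Add(Function('d')(-17), n), 2) = Pow(Add(-17, 16), 2) = Pow(-1, 2) = 1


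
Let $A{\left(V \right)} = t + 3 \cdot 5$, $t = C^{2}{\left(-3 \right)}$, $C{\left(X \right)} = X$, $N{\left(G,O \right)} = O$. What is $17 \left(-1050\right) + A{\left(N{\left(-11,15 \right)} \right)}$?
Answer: $-17826$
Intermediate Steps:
$t = 9$ ($t = \left(-3\right)^{2} = 9$)
$A{\left(V \right)} = 24$ ($A{\left(V \right)} = 9 + 3 \cdot 5 = 9 + 15 = 24$)
$17 \left(-1050\right) + A{\left(N{\left(-11,15 \right)} \right)} = 17 \left(-1050\right) + 24 = -17850 + 24 = -17826$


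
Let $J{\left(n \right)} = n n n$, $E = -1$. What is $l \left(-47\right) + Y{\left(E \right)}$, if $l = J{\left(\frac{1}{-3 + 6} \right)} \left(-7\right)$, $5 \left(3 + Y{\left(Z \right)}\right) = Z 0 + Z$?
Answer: $\frac{1213}{135} \approx 8.9852$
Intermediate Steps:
$Y{\left(Z \right)} = -3 + \frac{Z}{5}$ ($Y{\left(Z \right)} = -3 + \frac{Z 0 + Z}{5} = -3 + \frac{0 + Z}{5} = -3 + \frac{Z}{5}$)
$J{\left(n \right)} = n^{3}$ ($J{\left(n \right)} = n^{2} n = n^{3}$)
$l = - \frac{7}{27}$ ($l = \left(\frac{1}{-3 + 6}\right)^{3} \left(-7\right) = \left(\frac{1}{3}\right)^{3} \left(-7\right) = \frac{1}{27} \left(-7\right) = - \frac{7}{27} \approx -0.25926$)
$l \left(-47\right) + Y{\left(E \right)} = \left(- \frac{7}{27}\right) \left(-47\right) + \left(-3 + \frac{1}{5} \left(-1\right)\right) = \frac{329}{27} - \frac{16}{5} = \frac{1213}{135}$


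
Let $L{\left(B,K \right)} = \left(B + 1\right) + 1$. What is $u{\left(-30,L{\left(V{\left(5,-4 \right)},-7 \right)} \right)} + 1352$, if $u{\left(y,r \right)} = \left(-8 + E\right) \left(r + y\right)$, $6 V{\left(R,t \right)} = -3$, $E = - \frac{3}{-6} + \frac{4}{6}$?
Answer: $\frac{6187}{4} \approx 1546.8$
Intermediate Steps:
$E = \frac{7}{6}$ ($E = \left(-3\right) \left(- \frac{1}{6}\right) + 4 \cdot \frac{1}{6} = \frac{1}{2} + \frac{2}{3} = \frac{7}{6} \approx 1.1667$)
$V{\left(R,t \right)} = - \frac{1}{2}$ ($V{\left(R,t \right)} = \frac{1}{6} \left(-3\right) = - \frac{1}{2}$)
$L{\left(B,K \right)} = 2 + B$ ($L{\left(B,K \right)} = \left(1 + B\right) + 1 = 2 + B$)
$u{\left(y,r \right)} = - \frac{41 r}{6} - \frac{41 y}{6}$ ($u{\left(y,r \right)} = \left(-8 + \frac{7}{6}\right) \left(r + y\right) = - \frac{41 \left(r + y\right)}{6} = - \frac{41 r}{6} - \frac{41 y}{6}$)
$u{\left(-30,L{\left(V{\left(5,-4 \right)},-7 \right)} \right)} + 1352 = \left(- \frac{41 \left(2 - \frac{1}{2}\right)}{6} - -205\right) + 1352 = \left(\left(- \frac{41}{6}\right) \frac{3}{2} + 205\right) + 1352 = \left(- \frac{41}{4} + 205\right) + 1352 = \frac{779}{4} + 1352 = \frac{6187}{4}$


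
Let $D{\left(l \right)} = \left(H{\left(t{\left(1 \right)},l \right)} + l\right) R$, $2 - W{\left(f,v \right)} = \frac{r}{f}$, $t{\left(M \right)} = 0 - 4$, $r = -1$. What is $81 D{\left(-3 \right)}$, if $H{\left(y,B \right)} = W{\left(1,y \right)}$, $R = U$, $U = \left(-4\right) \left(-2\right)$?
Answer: $0$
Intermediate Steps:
$U = 8$
$R = 8$
$t{\left(M \right)} = -4$ ($t{\left(M \right)} = 0 - 4 = -4$)
$W{\left(f,v \right)} = 2 + \frac{1}{f}$ ($W{\left(f,v \right)} = 2 - - \frac{1}{f} = 2 + \frac{1}{f}$)
$H{\left(y,B \right)} = 3$ ($H{\left(y,B \right)} = 2 + 1^{-1} = 2 + 1 = 3$)
$D{\left(l \right)} = 24 + 8 l$ ($D{\left(l \right)} = \left(3 + l\right) 8 = 24 + 8 l$)
$81 D{\left(-3 \right)} = 81 \left(24 + 8 \left(-3\right)\right) = 81 \left(24 - 24\right) = 81 \cdot 0 = 0$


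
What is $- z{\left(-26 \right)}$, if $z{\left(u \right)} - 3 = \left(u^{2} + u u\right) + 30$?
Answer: $-1385$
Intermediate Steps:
$z{\left(u \right)} = 33 + 2 u^{2}$ ($z{\left(u \right)} = 3 + \left(\left(u^{2} + u u\right) + 30\right) = 3 + \left(\left(u^{2} + u^{2}\right) + 30\right) = 3 + \left(2 u^{2} + 30\right) = 3 + \left(30 + 2 u^{2}\right) = 33 + 2 u^{2}$)
$- z{\left(-26 \right)} = - (33 + 2 \left(-26\right)^{2}) = - (33 + 2 \cdot 676) = - (33 + 1352) = \left(-1\right) 1385 = -1385$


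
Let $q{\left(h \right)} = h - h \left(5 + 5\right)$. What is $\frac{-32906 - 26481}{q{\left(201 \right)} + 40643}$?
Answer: $- \frac{59387}{38834} \approx -1.5293$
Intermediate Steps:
$q{\left(h \right)} = - 9 h$ ($q{\left(h \right)} = h - h 10 = h - 10 h = - 9 h$)
$\frac{-32906 - 26481}{q{\left(201 \right)} + 40643} = \frac{-32906 - 26481}{\left(-9\right) 201 + 40643} = \frac{-32906 - 26481}{-1809 + 40643} = - \frac{59387}{38834}$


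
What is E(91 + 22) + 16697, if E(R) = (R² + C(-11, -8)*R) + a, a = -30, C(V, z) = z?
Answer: 28532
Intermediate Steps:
E(R) = -30 + R² - 8*R (E(R) = (R² - 8*R) - 30 = -30 + R² - 8*R)
E(91 + 22) + 16697 = (-30 + (91 + 22)² - 8*(91 + 22)) + 16697 = (-30 + 113² - 8*113) + 16697 = (-30 + 12769 - 904) + 16697 = 11835 + 16697 = 28532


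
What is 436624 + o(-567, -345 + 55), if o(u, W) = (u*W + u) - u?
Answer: 601054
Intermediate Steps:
o(u, W) = W*u (o(u, W) = (W*u + u) - u = (u + W*u) - u = W*u)
436624 + o(-567, -345 + 55) = 436624 + (-345 + 55)*(-567) = 436624 - 290*(-567) = 436624 + 164430 = 601054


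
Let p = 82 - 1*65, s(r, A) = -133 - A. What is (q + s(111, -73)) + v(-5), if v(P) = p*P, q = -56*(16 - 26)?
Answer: 415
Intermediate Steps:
p = 17 (p = 82 - 65 = 17)
q = 560 (q = -56*(-10) = 560)
v(P) = 17*P
(q + s(111, -73)) + v(-5) = (560 + (-133 - 1*(-73))) + 17*(-5) = (560 + (-133 + 73)) - 85 = (560 - 60) - 85 = 500 - 85 = 415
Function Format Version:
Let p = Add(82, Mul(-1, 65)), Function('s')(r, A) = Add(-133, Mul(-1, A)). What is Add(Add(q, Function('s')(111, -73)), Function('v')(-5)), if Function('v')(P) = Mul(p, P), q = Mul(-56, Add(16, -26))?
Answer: 415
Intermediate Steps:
p = 17 (p = Add(82, -65) = 17)
q = 560 (q = Mul(-56, -10) = 560)
Function('v')(P) = Mul(17, P)
Add(Add(q, Function('s')(111, -73)), Function('v')(-5)) = Add(Add(560, Add(-133, Mul(-1, -73))), Mul(17, -5)) = Add(Add(560, Add(-133, 73)), -85) = Add(Add(560, -60), -85) = Add(500, -85) = 415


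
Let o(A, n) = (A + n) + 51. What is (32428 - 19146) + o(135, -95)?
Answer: 13373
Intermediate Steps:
o(A, n) = 51 + A + n
(32428 - 19146) + o(135, -95) = (32428 - 19146) + (51 + 135 - 95) = 13282 + 91 = 13373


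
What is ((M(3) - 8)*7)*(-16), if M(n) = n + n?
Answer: 224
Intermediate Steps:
M(n) = 2*n
((M(3) - 8)*7)*(-16) = ((2*3 - 8)*7)*(-16) = ((6 - 8)*7)*(-16) = -2*7*(-16) = -14*(-16) = 224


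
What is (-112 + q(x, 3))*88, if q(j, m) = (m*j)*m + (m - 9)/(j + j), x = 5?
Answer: -29744/5 ≈ -5948.8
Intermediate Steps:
q(j, m) = j*m**2 + (-9 + m)/(2*j) (q(j, m) = (j*m)*m + (-9 + m)/((2*j)) = j*m**2 + (-9 + m)*(1/(2*j)) = j*m**2 + (-9 + m)/(2*j))
(-112 + q(x, 3))*88 = (-112 + (1/2)*(-9 + 3 + 2*5**2*3**2)/5)*88 = (-112 + (1/2)*(1/5)*(-9 + 3 + 2*25*9))*88 = (-112 + (1/2)*(1/5)*(-9 + 3 + 450))*88 = (-112 + (1/2)*(1/5)*444)*88 = (-112 + 222/5)*88 = -338/5*88 = -29744/5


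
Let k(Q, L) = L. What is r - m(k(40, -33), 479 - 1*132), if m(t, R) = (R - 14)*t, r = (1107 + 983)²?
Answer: 4379089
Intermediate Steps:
r = 4368100 (r = 2090² = 4368100)
m(t, R) = t*(-14 + R) (m(t, R) = (-14 + R)*t = t*(-14 + R))
r - m(k(40, -33), 479 - 1*132) = 4368100 - (-33)*(-14 + (479 - 1*132)) = 4368100 - (-33)*(-14 + (479 - 132)) = 4368100 - (-33)*(-14 + 347) = 4368100 - (-33)*333 = 4368100 - 1*(-10989) = 4368100 + 10989 = 4379089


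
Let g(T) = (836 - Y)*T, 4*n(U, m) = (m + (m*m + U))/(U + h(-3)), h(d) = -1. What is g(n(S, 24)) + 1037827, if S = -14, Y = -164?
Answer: 3084181/3 ≈ 1.0281e+6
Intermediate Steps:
n(U, m) = (U + m + m²)/(4*(-1 + U)) (n(U, m) = ((m + (m*m + U))/(U - 1))/4 = ((m + (m² + U))/(-1 + U))/4 = ((m + (U + m²))/(-1 + U))/4 = ((U + m + m²)/(-1 + U))/4 = (U + m + m²)/(4*(-1 + U)))
g(T) = 1000*T (g(T) = (836 - 1*(-164))*T = (836 + 164)*T = 1000*T)
g(n(S, 24)) + 1037827 = 1000*((-14 + 24 + 24²)/(4*(-1 - 14))) + 1037827 = 1000*((¼)*(-14 + 24 + 576)/(-15)) + 1037827 = 1000*((¼)*(-1/15)*586) + 1037827 = 1000*(-293/30) + 1037827 = -29300/3 + 1037827 = 3084181/3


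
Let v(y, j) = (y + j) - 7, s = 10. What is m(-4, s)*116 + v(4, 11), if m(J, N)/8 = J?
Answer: -3704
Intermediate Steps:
m(J, N) = 8*J
v(y, j) = -7 + j + y (v(y, j) = (j + y) - 7 = -7 + j + y)
m(-4, s)*116 + v(4, 11) = (8*(-4))*116 + (-7 + 11 + 4) = -32*116 + 8 = -3712 + 8 = -3704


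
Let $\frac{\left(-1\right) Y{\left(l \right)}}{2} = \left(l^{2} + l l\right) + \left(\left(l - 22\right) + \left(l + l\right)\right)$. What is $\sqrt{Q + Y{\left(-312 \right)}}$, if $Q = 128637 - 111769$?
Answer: $4 i \sqrt{23162} \approx 608.76 i$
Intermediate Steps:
$Q = 16868$ ($Q = 128637 - 111769 = 16868$)
$Y{\left(l \right)} = 44 - 6 l - 4 l^{2}$ ($Y{\left(l \right)} = - 2 \left(\left(l^{2} + l l\right) + \left(\left(l - 22\right) + \left(l + l\right)\right)\right) = - 2 \left(\left(l^{2} + l^{2}\right) + \left(\left(-22 + l\right) + 2 l\right)\right) = - 2 \left(2 l^{2} + \left(-22 + 3 l\right)\right) = - 2 \left(-22 + 2 l^{2} + 3 l\right) = 44 - 6 l - 4 l^{2}$)
$\sqrt{Q + Y{\left(-312 \right)}} = \sqrt{16868 - \left(-1916 + 389376\right)} = \sqrt{16868 + \left(44 + 1872 - 389376\right)} = \sqrt{16868 - 387460} = \sqrt{-370592} = 4 i \sqrt{23162}$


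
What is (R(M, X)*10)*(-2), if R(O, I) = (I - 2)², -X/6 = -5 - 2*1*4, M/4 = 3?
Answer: -115520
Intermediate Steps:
M = 12 (M = 4*3 = 12)
X = 78 (X = -6*(-5 - 2*1*4) = -6*(-5 - 2*4) = -6*(-5 - 8) = -6*(-13) = 78)
R(O, I) = (-2 + I)²
(R(M, X)*10)*(-2) = ((-2 + 78)²*10)*(-2) = (76²*10)*(-2) = (5776*10)*(-2) = 57760*(-2) = -115520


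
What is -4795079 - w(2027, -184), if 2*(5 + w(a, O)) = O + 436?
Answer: -4795200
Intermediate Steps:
w(a, O) = 213 + O/2 (w(a, O) = -5 + (O + 436)/2 = -5 + (436 + O)/2 = -5 + (218 + O/2) = 213 + O/2)
-4795079 - w(2027, -184) = -4795079 - (213 + (½)*(-184)) = -4795079 - (213 - 92) = -4795079 - 1*121 = -4795079 - 121 = -4795200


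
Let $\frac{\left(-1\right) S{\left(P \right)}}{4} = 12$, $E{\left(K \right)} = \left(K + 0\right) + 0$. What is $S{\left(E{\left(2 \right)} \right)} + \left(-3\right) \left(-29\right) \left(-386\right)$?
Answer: $-33630$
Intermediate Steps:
$E{\left(K \right)} = K$ ($E{\left(K \right)} = K + 0 = K$)
$S{\left(P \right)} = -48$ ($S{\left(P \right)} = \left(-4\right) 12 = -48$)
$S{\left(E{\left(2 \right)} \right)} + \left(-3\right) \left(-29\right) \left(-386\right) = -48 + \left(-3\right) \left(-29\right) \left(-386\right) = -48 + 87 \left(-386\right) = -48 - 33582 = -33630$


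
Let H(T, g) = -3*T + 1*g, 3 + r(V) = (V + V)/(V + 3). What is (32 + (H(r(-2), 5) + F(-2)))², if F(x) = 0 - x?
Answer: 3600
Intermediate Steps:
F(x) = -x
r(V) = -3 + 2*V/(3 + V) (r(V) = -3 + (V + V)/(V + 3) = -3 + (2*V)/(3 + V) = -3 + 2*V/(3 + V))
H(T, g) = g - 3*T (H(T, g) = -3*T + g = g - 3*T)
(32 + (H(r(-2), 5) + F(-2)))² = (32 + ((5 - 3*(-9 - 1*(-2))/(3 - 2)) - 1*(-2)))² = (32 + ((5 - 3*(-9 + 2)/1) + 2))² = (32 + ((5 - 3*(-7)) + 2))² = (32 + ((5 + 21) + 2))² = (32 + (26 + 2))² = (32 + 28)² = 60² = 3600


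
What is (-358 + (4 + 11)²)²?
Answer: 17689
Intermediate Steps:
(-358 + (4 + 11)²)² = (-358 + 15²)² = (-358 + 225)² = (-133)² = 17689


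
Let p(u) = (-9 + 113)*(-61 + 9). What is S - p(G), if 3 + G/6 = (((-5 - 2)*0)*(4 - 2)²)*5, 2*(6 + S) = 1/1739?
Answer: 18788157/3478 ≈ 5402.0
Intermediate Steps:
S = -20867/3478 (S = -6 + (½)/1739 = -6 + (½)*(1/1739) = -6 + 1/3478 = -20867/3478 ≈ -5.9997)
G = -18 (G = -18 + 6*((((-5 - 2)*0)*(4 - 2)²)*5) = -18 + 6*((-7*0*2²)*5) = -18 + 6*((0*4)*5) = -18 + 6*(0*5) = -18 + 6*0 = -18 + 0 = -18)
p(u) = -5408 (p(u) = 104*(-52) = -5408)
S - p(G) = -20867/3478 - 1*(-5408) = -20867/3478 + 5408 = 18788157/3478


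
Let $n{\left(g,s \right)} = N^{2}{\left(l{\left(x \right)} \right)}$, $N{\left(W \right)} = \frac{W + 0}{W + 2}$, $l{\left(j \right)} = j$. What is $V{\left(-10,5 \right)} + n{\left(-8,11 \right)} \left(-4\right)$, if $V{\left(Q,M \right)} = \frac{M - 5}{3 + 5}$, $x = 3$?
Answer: $- \frac{36}{25} \approx -1.44$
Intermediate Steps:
$N{\left(W \right)} = \frac{W}{2 + W}$
$V{\left(Q,M \right)} = - \frac{5}{8} + \frac{M}{8}$ ($V{\left(Q,M \right)} = \frac{-5 + M}{8} = \left(-5 + M\right) \frac{1}{8} = - \frac{5}{8} + \frac{M}{8}$)
$n{\left(g,s \right)} = \frac{9}{25}$ ($n{\left(g,s \right)} = \left(\frac{3}{2 + 3}\right)^{2} = \left(\frac{3}{5}\right)^{2} = \frac{9}{25}$)
$V{\left(-10,5 \right)} + n{\left(-8,11 \right)} \left(-4\right) = \left(- \frac{5}{8} + \frac{1}{8} \cdot 5\right) + \frac{9}{25} \left(-4\right) = \left(- \frac{5}{8} + \frac{5}{8}\right) - \frac{36}{25} = 0 - \frac{36}{25} = - \frac{36}{25}$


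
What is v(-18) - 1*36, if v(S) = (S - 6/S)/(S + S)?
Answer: -3835/108 ≈ -35.509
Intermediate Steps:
v(S) = (S - 6/S)/(2*S) (v(S) = (S - 6/S)/((2*S)) = (S - 6/S)*(1/(2*S)) = (S - 6/S)/(2*S))
v(-18) - 1*36 = (½ - 3/(-18)²) - 1*36 = (½ - 3*1/324) - 36 = (½ - 1/108) - 36 = 53/108 - 36 = -3835/108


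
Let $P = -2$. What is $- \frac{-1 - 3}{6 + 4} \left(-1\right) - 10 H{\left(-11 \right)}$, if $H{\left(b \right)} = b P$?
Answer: $- \frac{1102}{5} \approx -220.4$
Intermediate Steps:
$H{\left(b \right)} = - 2 b$ ($H{\left(b \right)} = b \left(-2\right) = - 2 b$)
$- \frac{-1 - 3}{6 + 4} \left(-1\right) - 10 H{\left(-11 \right)} = - \frac{-1 - 3}{6 + 4} \left(-1\right) - 10 \left(\left(-2\right) \left(-11\right)\right) = - \frac{-4}{10} \left(-1\right) - 220 = \left(-1\right) \left(- \frac{2}{5}\right) \left(-1\right) - 220 = \frac{2}{5} \left(-1\right) - 220 = - \frac{2}{5} - 220 = - \frac{1102}{5}$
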